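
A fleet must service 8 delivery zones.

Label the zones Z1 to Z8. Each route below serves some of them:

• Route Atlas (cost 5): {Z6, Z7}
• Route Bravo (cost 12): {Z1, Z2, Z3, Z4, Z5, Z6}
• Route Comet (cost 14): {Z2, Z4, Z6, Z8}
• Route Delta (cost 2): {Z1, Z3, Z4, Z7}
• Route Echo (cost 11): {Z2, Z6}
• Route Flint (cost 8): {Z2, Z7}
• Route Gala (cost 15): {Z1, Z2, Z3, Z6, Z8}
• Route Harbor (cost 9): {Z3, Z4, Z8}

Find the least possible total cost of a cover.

Bravo, Delta, Harbor together cover every zone (Bravo ∪ Delta ∪ Harbor = {Z1, Z2, Z3, Z4, Z5, Z6, Z7, Z8}); total cost 12 + 2 + 9 = 23.
No covering selection has total cost below 23.

23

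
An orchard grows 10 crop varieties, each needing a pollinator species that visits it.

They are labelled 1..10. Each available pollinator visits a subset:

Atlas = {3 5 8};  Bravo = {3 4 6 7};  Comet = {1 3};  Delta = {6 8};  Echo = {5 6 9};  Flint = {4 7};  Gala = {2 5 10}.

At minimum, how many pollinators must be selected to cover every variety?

5

Take {Atlas, Comet, Echo, Flint, Gala}. Their union is {1, 2, 3, 4, 5, 6, 7, 8, 9, 10}, which is all 10 varieties.
No 4 of the 7 pollinators cover everything (all 35 combinations miss at least one variety), so 5 is optimal.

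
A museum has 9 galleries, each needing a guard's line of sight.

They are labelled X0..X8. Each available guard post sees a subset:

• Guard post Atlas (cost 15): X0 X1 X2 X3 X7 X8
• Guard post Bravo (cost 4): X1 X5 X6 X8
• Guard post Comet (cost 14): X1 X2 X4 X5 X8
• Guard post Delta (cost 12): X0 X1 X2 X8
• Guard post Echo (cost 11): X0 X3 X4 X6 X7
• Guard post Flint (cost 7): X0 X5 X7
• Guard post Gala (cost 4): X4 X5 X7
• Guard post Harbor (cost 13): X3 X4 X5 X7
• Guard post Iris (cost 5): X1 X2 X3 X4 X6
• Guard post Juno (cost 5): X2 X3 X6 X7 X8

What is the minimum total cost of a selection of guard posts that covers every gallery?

Bravo, Flint, Iris together cover every gallery (Bravo ∪ Flint ∪ Iris = {X0, X1, X2, X3, X4, X5, X6, X7, X8}); total cost 4 + 7 + 5 = 16.
No covering selection has total cost below 16.

16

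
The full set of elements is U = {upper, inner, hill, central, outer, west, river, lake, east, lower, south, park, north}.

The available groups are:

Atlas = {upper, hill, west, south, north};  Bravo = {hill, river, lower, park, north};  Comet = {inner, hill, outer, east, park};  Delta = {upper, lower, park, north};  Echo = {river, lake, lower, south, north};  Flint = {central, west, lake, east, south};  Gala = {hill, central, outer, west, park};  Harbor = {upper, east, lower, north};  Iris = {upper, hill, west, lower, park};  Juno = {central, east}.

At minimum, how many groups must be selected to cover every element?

4

Comet, Delta, Echo, and Gala cover everything between them: the union {upper, inner, hill, central, outer, west, river, lake, east, lower, south, park, north} is all of U.
No 3 of the 10 groups cover everything (all 120 combinations miss at least one element), so 4 is optimal.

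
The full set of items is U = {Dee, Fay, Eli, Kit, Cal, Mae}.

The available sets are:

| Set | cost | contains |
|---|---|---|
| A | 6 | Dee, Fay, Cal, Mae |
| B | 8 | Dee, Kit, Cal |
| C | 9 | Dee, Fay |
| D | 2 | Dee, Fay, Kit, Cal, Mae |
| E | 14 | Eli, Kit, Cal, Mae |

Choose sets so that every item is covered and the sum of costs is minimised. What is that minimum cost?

16

D, E together cover every item (D ∪ E = {Dee, Fay, Eli, Kit, Cal, Mae}); total cost 2 + 14 = 16.
No covering selection has total cost below 16.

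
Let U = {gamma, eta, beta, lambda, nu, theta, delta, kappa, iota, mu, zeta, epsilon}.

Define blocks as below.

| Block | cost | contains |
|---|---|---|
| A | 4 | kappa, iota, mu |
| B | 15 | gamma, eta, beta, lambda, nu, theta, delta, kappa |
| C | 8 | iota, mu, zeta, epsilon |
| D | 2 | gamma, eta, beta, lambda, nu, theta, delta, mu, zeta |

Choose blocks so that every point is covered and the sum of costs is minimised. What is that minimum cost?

A, C, D together cover every point (A ∪ C ∪ D = {gamma, eta, beta, lambda, nu, theta, delta, kappa, iota, mu, zeta, epsilon}); total cost 4 + 8 + 2 = 14.
No covering selection has total cost below 14.

14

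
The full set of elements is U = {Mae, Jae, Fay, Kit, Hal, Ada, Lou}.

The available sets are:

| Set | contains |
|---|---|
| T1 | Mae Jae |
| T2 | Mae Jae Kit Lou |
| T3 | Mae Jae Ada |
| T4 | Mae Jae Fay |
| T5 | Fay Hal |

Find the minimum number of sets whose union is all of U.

3

T2, T3, and T5 cover everything between them: the union {Mae, Jae, Fay, Kit, Hal, Ada, Lou} is all of U.
Only T2 contains Kit, so T2 is forced; the remaining 3 elements need at least 2 more sets (each remaining set adds at most 2) — so at least 3 sets are needed, and 3 is optimal.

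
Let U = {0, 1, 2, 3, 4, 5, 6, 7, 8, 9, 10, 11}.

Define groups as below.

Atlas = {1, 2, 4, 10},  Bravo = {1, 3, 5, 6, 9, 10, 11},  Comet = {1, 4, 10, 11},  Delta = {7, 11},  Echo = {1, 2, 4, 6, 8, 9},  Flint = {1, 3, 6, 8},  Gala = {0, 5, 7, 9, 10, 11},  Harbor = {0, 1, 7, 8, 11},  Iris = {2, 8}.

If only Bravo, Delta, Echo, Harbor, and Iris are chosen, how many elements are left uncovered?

Union of Bravo, Delta, Echo, Harbor, Iris = {0, 1, 2, 3, 4, 5, 6, 7, 8, 9, 10, 11} — that's every element, so 0 are uncovered.

0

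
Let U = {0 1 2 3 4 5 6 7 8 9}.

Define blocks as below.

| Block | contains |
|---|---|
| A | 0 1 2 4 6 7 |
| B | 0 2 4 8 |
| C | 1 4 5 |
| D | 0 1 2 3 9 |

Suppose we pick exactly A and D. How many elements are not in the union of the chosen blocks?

Union of A, D = {0, 1, 2, 3, 4, 6, 7, 9}.
Not covered: 5, 8 — 2 elements.

2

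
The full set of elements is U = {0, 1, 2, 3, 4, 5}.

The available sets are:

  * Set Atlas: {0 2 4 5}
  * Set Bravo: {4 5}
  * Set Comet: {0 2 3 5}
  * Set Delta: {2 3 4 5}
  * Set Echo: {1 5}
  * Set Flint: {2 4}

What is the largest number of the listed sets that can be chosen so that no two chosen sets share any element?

Echo, Flint are pairwise disjoint (Echo={1,5}; Flint={2,4}).
Every remaining set overlaps one of these, and no 3 of the listed sets are pairwise disjoint, so 2 is the maximum.

2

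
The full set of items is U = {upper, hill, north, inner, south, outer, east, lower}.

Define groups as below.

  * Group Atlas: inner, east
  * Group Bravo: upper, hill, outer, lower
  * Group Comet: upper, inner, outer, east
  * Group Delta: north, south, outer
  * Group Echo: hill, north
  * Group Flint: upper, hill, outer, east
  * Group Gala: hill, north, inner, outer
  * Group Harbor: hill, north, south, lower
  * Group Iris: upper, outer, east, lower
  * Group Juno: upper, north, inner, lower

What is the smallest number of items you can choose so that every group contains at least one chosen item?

3

Take H = {hill, inner, outer}. Each listed group contains at least one of these, so H is a hitting set of size 3.
No choice of 2 items meets every group, so 3 is the minimum.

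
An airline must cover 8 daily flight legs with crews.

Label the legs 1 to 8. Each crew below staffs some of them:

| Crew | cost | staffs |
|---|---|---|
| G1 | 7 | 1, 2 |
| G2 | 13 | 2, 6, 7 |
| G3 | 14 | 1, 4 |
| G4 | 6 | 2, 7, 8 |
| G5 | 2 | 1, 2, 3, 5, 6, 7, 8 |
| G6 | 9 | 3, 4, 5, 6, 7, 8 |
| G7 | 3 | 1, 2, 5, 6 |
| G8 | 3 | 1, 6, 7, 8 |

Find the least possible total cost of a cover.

G5, G6 together cover every leg (G5 ∪ G6 = {1, 2, 3, 4, 5, 6, 7, 8}); total cost 2 + 9 = 11.
No covering selection has total cost below 11.

11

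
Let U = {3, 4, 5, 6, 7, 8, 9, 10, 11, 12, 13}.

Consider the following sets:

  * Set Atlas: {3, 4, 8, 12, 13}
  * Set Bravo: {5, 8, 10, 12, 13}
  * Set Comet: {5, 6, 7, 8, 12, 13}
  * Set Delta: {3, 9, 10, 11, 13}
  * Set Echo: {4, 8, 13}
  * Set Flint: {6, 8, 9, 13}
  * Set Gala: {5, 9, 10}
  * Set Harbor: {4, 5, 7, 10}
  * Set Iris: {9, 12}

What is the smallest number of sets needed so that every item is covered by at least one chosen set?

Comet and Delta and Harbor together: Comet ∪ Delta ∪ Harbor = {3, 4, 5, 6, 7, 8, 9, 10, 11, 12, 13} — every item is covered.
Only Delta contains 11, so Delta is forced; the remaining 6 items need at least 2 more sets (each remaining set adds at most 5) — so at least 3 sets are needed, and 3 is optimal.

3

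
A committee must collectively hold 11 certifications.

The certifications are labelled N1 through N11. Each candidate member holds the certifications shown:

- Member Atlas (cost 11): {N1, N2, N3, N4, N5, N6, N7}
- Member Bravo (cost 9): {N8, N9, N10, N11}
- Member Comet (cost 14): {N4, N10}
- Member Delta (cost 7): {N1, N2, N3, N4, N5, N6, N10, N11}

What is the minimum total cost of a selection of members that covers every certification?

20

Atlas, Bravo together cover every certification (Atlas ∪ Bravo = {N1, N2, N3, N4, N5, N6, N7, N8, N9, N10, N11}); total cost 11 + 9 = 20.
The greedy pick Delta, Bravo, Atlas costs 27; no covering selection beats 20.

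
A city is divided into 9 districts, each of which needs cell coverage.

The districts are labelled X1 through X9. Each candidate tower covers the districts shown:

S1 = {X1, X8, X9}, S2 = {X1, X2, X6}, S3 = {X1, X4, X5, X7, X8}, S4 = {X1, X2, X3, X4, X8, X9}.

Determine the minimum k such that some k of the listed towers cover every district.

3

Take {S2, S3, S4}. Their union is {X1, X2, X3, X4, X5, X6, X7, X8, X9}, which is all 9 districts.
Only S4 contains X3, so S4 is forced; the remaining 3 districts need at least 2 more towers (each remaining tower adds at most 2) — so at least 3 towers are needed, and 3 is optimal.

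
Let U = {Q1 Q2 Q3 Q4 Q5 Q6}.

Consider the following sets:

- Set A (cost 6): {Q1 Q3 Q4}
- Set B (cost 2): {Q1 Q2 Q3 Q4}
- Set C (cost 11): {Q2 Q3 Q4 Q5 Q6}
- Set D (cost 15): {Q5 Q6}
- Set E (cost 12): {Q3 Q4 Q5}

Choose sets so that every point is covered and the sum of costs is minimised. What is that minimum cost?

B, C together cover every point (B ∪ C = {Q1, Q2, Q3, Q4, Q5, Q6}); total cost 2 + 11 = 13.
No covering selection has total cost below 13.

13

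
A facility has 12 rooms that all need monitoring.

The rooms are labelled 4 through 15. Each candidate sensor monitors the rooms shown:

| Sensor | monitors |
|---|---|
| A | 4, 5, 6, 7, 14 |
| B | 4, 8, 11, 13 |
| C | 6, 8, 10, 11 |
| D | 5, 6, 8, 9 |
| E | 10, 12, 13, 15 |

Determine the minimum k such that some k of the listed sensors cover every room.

4

Take {A, C, D, E}. Their union is {4, 5, 6, 7, 8, 9, 10, 11, 12, 13, 14, 15}, which is all 12 rooms.
No 3 of the 5 sensors cover everything (all 10 combinations miss at least one room), so 4 is optimal.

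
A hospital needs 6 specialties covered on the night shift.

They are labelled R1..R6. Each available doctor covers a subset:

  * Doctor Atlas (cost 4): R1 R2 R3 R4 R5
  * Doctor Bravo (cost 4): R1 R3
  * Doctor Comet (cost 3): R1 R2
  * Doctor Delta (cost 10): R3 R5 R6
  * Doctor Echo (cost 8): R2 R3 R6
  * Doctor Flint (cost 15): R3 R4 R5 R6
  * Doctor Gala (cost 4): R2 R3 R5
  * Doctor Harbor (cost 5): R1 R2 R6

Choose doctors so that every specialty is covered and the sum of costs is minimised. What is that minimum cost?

Atlas, Harbor together cover every specialty (Atlas ∪ Harbor = {R1, R2, R3, R4, R5, R6}); total cost 4 + 5 = 9.
No covering selection has total cost below 9.

9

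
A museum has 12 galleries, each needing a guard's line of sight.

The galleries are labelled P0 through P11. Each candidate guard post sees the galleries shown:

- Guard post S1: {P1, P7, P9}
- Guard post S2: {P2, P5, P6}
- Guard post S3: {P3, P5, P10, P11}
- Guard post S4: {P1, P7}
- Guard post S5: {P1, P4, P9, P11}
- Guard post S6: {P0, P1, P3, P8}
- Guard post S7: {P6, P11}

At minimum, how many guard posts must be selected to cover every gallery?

Take {S2, S3, S4, S5, S6}. Their union is {P0, P1, P2, P3, P4, P5, P6, P7, P8, P9, P10, P11}, which is all 12 galleries.
No 4 of the 7 guard posts cover everything (all 35 combinations miss at least one gallery), so 5 is optimal.

5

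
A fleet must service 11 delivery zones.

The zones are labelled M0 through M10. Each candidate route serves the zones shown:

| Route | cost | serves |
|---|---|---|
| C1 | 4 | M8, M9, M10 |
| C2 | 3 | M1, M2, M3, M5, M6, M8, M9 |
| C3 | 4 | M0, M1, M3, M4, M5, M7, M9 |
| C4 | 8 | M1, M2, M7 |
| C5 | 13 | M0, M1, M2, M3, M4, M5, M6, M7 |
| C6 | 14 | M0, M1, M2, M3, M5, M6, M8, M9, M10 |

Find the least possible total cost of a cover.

C1, C2, C3 together cover every zone (C1 ∪ C2 ∪ C3 = {M0, M1, M2, M3, M4, M5, M6, M7, M8, M9, M10}); total cost 4 + 3 + 4 = 11.
No covering selection has total cost below 11.

11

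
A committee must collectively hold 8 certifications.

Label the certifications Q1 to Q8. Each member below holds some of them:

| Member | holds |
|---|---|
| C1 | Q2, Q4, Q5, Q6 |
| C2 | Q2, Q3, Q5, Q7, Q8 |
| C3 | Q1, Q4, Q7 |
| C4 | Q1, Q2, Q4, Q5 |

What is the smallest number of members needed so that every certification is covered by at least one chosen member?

Take {C1, C2, C4}. Their union is {Q1, Q2, Q3, Q4, Q5, Q6, Q7, Q8}, which is all 8 certifications.
Only C2 contains Q3, so C2 is forced; the remaining 3 certifications need at least 2 more members (each remaining member adds at most 2) — so at least 3 members are needed, and 3 is optimal.

3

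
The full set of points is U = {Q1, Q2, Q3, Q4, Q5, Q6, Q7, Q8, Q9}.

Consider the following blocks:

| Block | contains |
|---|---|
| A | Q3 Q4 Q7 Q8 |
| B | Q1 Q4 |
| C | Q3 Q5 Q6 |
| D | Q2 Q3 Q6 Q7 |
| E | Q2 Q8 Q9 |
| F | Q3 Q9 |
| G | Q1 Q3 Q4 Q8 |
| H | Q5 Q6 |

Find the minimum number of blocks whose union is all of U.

A, B, E, and H cover everything between them: the union {Q1, Q2, Q3, Q4, Q5, Q6, Q7, Q8, Q9} is all of U.
No 3 of the 8 blocks cover everything (all 56 combinations miss at least one point), so 4 is optimal.

4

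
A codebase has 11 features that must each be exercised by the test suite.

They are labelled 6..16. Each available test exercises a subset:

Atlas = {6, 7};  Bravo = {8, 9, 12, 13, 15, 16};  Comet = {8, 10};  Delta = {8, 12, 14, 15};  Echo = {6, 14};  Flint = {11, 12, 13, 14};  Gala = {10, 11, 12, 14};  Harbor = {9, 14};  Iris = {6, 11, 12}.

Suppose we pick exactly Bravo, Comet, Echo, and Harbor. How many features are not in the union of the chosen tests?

Union of Bravo, Comet, Echo, Harbor = {6, 8, 9, 10, 12, 13, 14, 15, 16}.
Not covered: 7, 11 — 2 features.

2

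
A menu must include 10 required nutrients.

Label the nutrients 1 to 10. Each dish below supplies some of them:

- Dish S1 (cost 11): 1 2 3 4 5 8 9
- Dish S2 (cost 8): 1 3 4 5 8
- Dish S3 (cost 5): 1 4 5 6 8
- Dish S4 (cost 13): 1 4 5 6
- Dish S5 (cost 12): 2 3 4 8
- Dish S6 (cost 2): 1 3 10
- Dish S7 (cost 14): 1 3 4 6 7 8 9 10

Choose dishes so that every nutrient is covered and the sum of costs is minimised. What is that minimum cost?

25

S1, S7 together cover every nutrient (S1 ∪ S7 = {1, 2, 3, 4, 5, 6, 7, 8, 9, 10}); total cost 11 + 14 = 25.
The greedy pick S6, S3, S1, S7 costs 32; no covering selection beats 25.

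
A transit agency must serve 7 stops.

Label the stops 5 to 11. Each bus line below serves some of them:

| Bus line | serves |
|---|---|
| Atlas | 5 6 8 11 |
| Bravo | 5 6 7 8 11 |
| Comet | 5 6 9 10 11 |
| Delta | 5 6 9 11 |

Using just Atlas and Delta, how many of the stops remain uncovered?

2

Union of Atlas, Delta = {5, 6, 8, 9, 11}.
Not covered: 7, 10 — 2 stops.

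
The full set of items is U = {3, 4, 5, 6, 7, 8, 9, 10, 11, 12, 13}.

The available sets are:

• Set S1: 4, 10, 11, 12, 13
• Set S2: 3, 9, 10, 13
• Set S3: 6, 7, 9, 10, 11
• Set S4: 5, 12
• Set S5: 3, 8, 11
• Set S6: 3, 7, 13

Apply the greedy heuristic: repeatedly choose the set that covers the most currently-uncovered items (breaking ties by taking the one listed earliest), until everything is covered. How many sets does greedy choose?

Greedy: pick S1 (covers 5 new) → pick S3 (covers 3 new) → pick S5 (covers 2 new) → pick S4 (covers 1 new). Total picks: 4.

4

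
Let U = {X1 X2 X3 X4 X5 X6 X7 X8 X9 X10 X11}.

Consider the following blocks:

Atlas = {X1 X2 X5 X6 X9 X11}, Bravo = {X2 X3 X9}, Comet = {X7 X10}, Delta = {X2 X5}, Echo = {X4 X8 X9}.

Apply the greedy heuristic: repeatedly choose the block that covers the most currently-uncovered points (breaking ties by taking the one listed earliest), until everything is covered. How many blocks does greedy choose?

4

Greedy: pick Atlas (covers 6 new) → pick Comet (covers 2 new) → pick Echo (covers 2 new) → pick Bravo (covers 1 new). Total picks: 4.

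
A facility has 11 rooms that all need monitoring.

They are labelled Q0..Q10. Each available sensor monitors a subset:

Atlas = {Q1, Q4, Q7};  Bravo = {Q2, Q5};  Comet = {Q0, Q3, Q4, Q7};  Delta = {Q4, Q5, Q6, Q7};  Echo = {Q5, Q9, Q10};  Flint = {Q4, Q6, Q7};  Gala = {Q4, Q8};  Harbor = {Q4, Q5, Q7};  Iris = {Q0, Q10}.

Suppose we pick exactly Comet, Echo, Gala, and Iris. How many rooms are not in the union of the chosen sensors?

Union of Comet, Echo, Gala, Iris = {Q0, Q3, Q4, Q5, Q7, Q8, Q9, Q10}.
Not covered: Q1, Q2, Q6 — 3 rooms.

3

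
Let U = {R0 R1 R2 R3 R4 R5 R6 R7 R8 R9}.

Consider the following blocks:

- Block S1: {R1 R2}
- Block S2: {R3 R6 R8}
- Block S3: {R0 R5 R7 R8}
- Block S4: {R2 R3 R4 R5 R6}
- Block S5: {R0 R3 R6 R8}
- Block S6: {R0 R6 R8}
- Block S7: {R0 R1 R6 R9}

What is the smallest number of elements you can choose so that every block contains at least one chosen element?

H = {R0, R1, R6} meets every block (each contains at least one member of H), and |H| = 3.
No choice of 2 elements meets every block, so 3 is the minimum.

3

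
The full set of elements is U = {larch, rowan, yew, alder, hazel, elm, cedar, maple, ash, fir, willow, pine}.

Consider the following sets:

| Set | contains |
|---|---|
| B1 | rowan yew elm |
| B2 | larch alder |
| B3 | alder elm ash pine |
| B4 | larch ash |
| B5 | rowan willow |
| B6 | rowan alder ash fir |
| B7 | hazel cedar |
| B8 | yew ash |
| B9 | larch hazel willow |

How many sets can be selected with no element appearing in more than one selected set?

B2, B5, B7, B8 are pairwise disjoint (B2={larch,alder}; B5={rowan,willow}; B7={hazel,cedar}; B8={yew,ash}).
Every remaining set overlaps one of these, and no 5 of the listed sets are pairwise disjoint, so 4 is the maximum.

4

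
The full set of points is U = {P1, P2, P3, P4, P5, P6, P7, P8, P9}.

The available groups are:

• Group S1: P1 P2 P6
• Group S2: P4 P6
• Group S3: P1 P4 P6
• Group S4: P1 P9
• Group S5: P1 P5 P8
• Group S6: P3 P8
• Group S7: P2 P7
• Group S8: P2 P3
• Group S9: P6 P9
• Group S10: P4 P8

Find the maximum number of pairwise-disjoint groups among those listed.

4

S2, S4, S6, S7 are pairwise disjoint (S2={P4,P6}; S4={P1,P9}; S6={P3,P8}; S7={P2,P7}).
Every remaining group overlaps one of these, and no 5 of the listed groups are pairwise disjoint, so 4 is the maximum.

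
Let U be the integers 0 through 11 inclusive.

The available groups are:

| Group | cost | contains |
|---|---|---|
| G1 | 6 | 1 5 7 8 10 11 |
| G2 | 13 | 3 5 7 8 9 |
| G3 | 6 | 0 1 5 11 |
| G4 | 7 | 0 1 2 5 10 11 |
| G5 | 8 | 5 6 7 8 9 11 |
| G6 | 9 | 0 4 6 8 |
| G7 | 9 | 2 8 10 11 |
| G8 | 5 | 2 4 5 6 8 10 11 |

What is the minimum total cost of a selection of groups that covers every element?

24

G2, G3, G8 together cover every element (G2 ∪ G3 ∪ G8 = {0, 1, 2, 3, 4, 5, 6, 7, 8, 9, 10, 11}); total cost 13 + 6 + 5 = 24.
The greedy pick G8, G1, G3, G2 costs 30; no covering selection beats 24.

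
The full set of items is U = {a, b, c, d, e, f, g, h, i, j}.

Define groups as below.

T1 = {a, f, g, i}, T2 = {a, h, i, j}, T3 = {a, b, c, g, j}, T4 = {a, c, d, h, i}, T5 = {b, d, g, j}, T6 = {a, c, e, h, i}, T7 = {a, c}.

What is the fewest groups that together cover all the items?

Take {T1, T5, T6}. Their union is {a, b, c, d, e, f, g, h, i, j}, which is all 10 items.
Only T6 contains e, so T6 is forced; the remaining 5 items need at least 2 more groups (each remaining group adds at most 4) — so at least 3 groups are needed, and 3 is optimal.

3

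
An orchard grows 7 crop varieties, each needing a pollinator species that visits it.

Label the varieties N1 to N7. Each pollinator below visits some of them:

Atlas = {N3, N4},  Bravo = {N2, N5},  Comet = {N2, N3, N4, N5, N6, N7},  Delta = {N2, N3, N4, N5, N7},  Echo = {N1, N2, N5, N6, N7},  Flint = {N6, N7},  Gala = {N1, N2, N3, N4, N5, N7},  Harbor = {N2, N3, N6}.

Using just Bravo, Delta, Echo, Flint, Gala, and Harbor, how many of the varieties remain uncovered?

Union of Bravo, Delta, Echo, Flint, Gala, Harbor = {N1, N2, N3, N4, N5, N6, N7} — that's every variety, so 0 are uncovered.

0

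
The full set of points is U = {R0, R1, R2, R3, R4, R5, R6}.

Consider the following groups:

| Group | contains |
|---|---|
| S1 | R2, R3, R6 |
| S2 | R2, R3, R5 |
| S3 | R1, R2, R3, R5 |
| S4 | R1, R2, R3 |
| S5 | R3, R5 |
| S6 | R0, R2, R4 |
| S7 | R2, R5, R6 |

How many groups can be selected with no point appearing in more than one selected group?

S5, S6 are pairwise disjoint (S5={R3,R5}; S6={R0,R2,R4}).
Every remaining group overlaps one of these, and no 3 of the listed groups are pairwise disjoint, so 2 is the maximum.

2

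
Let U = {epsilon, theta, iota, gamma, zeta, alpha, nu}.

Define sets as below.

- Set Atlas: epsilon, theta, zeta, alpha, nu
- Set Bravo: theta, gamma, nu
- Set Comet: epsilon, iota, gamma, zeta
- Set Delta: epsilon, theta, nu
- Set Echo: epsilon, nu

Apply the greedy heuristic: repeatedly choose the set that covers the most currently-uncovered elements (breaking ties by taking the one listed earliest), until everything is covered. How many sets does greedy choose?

2

Greedy: pick Atlas (covers 5 new) → pick Comet (covers 2 new). Total picks: 2.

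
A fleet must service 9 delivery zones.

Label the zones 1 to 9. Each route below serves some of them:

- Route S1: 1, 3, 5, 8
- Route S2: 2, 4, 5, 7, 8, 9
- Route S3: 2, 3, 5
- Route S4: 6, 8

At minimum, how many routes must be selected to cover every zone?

3

Take {S1, S2, S4}. Their union is {1, 2, 3, 4, 5, 6, 7, 8, 9}, which is all 9 zones.
Only S1 contains 1, so S1 is forced; the remaining 5 zones need at least 2 more routes (each remaining route adds at most 4) — so at least 3 routes are needed, and 3 is optimal.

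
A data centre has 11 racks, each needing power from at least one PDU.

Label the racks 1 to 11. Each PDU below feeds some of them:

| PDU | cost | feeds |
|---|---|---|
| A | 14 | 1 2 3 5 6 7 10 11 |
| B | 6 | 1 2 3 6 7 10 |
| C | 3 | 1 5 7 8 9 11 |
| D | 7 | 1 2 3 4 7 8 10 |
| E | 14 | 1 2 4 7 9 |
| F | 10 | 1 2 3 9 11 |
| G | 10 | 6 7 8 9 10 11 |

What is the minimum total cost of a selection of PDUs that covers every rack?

B, C, D together cover every rack (B ∪ C ∪ D = {1, 2, 3, 4, 5, 6, 7, 8, 9, 10, 11}); total cost 6 + 3 + 7 = 16.
No covering selection has total cost below 16.

16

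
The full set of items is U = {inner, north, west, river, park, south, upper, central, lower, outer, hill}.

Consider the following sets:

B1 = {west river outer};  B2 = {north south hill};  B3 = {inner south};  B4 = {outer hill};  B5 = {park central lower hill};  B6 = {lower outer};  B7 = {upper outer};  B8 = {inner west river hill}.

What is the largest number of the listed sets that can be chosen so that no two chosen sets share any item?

3

B1, B3, B5 are pairwise disjoint (B1={west,river,outer}; B3={inner,south}; B5={park,central,lower,hill}).
Every remaining set overlaps one of these, and no 4 of the listed sets are pairwise disjoint, so 3 is the maximum.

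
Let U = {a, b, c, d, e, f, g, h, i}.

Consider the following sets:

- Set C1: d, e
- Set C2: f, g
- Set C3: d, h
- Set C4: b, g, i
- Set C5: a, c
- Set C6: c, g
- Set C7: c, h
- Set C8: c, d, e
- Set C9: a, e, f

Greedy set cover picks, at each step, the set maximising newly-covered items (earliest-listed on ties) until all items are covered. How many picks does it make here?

Greedy: pick C4 (covers 3 new) → pick C8 (covers 3 new) → pick C9 (covers 2 new) → pick C3 (covers 1 new). Total picks: 4.

4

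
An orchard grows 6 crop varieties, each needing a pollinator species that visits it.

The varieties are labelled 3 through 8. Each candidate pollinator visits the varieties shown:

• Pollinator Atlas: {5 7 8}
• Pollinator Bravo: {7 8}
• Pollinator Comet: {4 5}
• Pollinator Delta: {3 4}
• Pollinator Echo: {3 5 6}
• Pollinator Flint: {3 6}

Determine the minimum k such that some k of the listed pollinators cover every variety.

Take {Bravo, Comet, Flint}. Their union is {3, 4, 5, 6, 7, 8}, which is all 6 varieties.
No 2 of the 6 pollinators cover everything (all 15 combinations miss at least one variety), so 3 is optimal.

3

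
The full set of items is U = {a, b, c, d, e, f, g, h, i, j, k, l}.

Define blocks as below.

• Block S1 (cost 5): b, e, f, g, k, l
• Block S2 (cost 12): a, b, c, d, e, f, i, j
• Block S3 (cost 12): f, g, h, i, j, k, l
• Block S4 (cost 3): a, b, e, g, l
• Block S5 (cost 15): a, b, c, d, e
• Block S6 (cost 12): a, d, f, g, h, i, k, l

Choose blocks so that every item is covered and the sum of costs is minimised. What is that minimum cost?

S2, S6 together cover every item (S2 ∪ S6 = {a, b, c, d, e, f, g, h, i, j, k, l}); total cost 12 + 12 = 24.
The greedy pick S4, S2, S1, S3 costs 32; no covering selection beats 24.

24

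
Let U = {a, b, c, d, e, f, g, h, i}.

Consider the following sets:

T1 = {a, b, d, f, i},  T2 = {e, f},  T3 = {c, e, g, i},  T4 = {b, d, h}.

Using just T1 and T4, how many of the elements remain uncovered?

Union of T1, T4 = {a, b, d, f, h, i}.
Not covered: c, e, g — 3 elements.

3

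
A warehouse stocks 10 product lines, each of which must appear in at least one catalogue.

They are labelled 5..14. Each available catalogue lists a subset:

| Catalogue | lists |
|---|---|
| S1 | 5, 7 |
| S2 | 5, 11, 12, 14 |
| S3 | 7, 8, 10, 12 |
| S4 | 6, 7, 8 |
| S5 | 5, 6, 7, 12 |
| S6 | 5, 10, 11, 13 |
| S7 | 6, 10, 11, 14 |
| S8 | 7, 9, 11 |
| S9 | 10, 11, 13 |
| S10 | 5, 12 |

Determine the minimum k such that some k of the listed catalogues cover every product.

Take {S2, S4, S6, S8}. Their union is {5, 6, 7, 8, 9, 10, 11, 12, 13, 14}, which is all 10 products.
Only S8 contains 9, so S8 is forced; the remaining 7 products need at least 3 more catalogues (each remaining catalogue adds at most 3) — so at least 4 catalogues are needed, and 4 is optimal.

4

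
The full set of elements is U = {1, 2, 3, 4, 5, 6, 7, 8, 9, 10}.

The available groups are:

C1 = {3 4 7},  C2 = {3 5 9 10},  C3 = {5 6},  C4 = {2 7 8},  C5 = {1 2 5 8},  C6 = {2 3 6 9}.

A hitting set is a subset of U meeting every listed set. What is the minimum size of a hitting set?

The 3 elements {3, 5, 7} hit every group.
No choice of 2 elements meets every group, so 3 is the minimum.

3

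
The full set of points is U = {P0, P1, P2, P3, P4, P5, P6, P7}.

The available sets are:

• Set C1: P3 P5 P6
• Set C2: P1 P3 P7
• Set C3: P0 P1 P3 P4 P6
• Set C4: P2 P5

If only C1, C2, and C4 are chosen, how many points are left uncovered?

2

Union of C1, C2, C4 = {P1, P2, P3, P5, P6, P7}.
Not covered: P0, P4 — 2 points.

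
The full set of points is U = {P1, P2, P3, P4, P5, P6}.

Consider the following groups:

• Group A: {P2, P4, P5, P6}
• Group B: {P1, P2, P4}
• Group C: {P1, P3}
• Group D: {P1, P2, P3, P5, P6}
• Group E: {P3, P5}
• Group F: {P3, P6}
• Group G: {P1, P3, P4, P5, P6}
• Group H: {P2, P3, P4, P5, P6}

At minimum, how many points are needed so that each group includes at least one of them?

2

T = {P2, P3} meets every group (each contains at least one member of T), and |T| = 2.
The groups A, C are pairwise disjoint, so any hitting set needs a separate point for each — at least 2. Hence 2 is optimal.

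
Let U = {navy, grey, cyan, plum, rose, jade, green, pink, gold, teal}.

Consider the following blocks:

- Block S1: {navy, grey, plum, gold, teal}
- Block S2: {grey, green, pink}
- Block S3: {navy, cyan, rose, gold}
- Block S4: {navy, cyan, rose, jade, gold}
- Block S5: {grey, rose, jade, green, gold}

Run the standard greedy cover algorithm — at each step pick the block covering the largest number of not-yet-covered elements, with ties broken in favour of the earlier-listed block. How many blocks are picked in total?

Greedy: pick S1 (covers 5 new) → pick S4 (covers 3 new) → pick S2 (covers 2 new). Total picks: 3.

3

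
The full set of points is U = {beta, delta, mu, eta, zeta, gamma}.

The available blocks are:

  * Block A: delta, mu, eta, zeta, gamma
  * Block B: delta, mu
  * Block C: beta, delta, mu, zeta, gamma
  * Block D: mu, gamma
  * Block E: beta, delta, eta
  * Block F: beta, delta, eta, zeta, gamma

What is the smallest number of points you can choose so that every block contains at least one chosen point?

Take H = {delta, gamma}. Each listed block contains at least one of these, so H is a hitting set of size 2.
The blocks D, E are pairwise disjoint, so any hitting set needs a separate point for each — at least 2. Hence 2 is optimal.

2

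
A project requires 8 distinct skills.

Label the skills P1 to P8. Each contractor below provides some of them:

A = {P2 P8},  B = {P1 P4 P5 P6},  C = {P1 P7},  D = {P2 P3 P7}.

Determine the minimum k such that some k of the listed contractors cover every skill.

3

Take {A, B, D}. Their union is {P1, P2, P3, P4, P5, P6, P7, P8}, which is all 8 skills.
Only D contains P3, so D is forced; the remaining 5 skills need at least 2 more contractors (each remaining contractor adds at most 4) — so at least 3 contractors are needed, and 3 is optimal.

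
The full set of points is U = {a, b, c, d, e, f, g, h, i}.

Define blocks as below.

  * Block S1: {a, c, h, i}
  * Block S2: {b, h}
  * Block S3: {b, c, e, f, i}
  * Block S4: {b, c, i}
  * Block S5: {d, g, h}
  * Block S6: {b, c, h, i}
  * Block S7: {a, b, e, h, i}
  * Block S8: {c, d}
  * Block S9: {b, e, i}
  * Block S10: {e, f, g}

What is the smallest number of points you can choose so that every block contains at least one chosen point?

T = {b, c, g} meets every block (each contains at least one member of T), and |T| = 3.
The blocks S2, S8, S10 are pairwise disjoint, so any hitting set needs a separate point for each — at least 3. Hence 3 is optimal.

3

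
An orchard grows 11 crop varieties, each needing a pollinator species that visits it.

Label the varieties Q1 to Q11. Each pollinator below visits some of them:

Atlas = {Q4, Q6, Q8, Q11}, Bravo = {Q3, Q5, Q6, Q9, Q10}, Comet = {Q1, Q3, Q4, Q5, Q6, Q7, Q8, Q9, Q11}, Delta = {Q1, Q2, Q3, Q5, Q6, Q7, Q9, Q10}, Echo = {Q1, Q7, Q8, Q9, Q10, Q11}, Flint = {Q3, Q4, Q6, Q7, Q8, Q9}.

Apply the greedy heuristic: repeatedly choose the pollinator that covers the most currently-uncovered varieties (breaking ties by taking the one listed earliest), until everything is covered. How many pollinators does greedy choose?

2

Greedy: pick Comet (covers 9 new) → pick Delta (covers 2 new). Total picks: 2.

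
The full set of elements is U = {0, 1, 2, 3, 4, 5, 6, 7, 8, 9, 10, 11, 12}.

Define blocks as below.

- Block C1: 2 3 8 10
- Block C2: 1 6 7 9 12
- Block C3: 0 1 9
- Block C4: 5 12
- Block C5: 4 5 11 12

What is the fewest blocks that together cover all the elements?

4

C1 and C2 and C3 and C5 together: C1 ∪ C2 ∪ C3 ∪ C5 = {0, 1, 2, 3, 4, 5, 6, 7, 8, 9, 10, 11, 12} — every element is covered.
Only C3 contains 0, so C3 is forced; the remaining 10 elements need at least 3 more blocks (each remaining block adds at most 4) — so at least 4 blocks are needed, and 4 is optimal.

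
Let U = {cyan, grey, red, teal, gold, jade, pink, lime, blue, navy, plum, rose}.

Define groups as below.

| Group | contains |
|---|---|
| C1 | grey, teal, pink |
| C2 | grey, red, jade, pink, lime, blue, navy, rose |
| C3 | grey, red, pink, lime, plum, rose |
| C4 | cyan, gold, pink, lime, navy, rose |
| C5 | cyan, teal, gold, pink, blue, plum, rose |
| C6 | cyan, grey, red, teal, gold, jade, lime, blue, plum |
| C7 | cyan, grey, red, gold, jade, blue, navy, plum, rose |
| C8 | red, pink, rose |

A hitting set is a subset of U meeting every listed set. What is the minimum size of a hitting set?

2

The 2 points {gold, pink} hit every group.
No single point lies in every group, so at least 2 are needed and 2 is optimal.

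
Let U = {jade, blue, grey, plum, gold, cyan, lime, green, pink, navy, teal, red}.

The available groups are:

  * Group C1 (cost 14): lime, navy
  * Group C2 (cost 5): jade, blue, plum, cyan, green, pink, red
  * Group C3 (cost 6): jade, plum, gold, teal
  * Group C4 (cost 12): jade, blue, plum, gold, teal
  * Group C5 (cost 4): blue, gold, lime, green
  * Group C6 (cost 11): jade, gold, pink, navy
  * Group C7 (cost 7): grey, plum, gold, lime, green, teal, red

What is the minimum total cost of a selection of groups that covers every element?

C2, C6, C7 together cover every element (C2 ∪ C6 ∪ C7 = {jade, blue, grey, plum, gold, cyan, lime, green, pink, navy, teal, red}); total cost 5 + 11 + 7 = 23.
No covering selection has total cost below 23.

23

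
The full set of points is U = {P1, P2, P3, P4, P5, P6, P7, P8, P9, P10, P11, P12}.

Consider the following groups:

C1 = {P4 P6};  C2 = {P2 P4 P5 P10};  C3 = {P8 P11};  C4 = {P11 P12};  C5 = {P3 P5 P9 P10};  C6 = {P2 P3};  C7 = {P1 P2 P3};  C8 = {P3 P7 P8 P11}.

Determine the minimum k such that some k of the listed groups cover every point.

C1, C4, C5, C7, and C8 cover everything between them: the union {P1, P2, P3, P4, P5, P6, P7, P8, P9, P10, P11, P12} is all of U.
No 4 of the 8 groups cover everything (all 70 combinations miss at least one point), so 5 is optimal.

5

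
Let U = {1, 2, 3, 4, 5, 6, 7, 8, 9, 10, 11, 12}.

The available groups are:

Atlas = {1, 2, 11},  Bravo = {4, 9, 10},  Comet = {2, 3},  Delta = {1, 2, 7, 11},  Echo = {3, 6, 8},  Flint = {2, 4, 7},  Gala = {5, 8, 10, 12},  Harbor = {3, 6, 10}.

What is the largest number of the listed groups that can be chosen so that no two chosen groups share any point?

Atlas, Bravo, Echo are pairwise disjoint (Atlas={1,2,11}; Bravo={4,9,10}; Echo={3,6,8}).
Every remaining group overlaps one of these, and no 4 of the listed groups are pairwise disjoint, so 3 is the maximum.

3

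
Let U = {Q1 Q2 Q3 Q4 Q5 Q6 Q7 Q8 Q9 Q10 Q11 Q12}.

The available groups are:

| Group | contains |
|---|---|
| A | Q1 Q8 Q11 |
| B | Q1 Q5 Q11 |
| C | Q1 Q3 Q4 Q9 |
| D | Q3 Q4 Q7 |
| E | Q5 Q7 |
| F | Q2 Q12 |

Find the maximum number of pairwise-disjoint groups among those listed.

3

C, E, F are pairwise disjoint (C={Q1,Q3,Q4,Q9}; E={Q5,Q7}; F={Q2,Q12}).
Every remaining group overlaps one of these, and no 4 of the listed groups are pairwise disjoint, so 3 is the maximum.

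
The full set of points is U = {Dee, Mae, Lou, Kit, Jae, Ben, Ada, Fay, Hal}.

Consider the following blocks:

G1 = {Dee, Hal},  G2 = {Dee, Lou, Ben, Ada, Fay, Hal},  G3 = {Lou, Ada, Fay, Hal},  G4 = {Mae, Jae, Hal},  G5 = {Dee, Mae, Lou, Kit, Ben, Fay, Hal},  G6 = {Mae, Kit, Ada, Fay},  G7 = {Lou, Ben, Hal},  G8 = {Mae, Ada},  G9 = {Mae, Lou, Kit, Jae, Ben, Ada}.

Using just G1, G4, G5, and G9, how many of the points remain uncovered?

Union of G1, G4, G5, G9 = {Dee, Mae, Lou, Kit, Jae, Ben, Ada, Fay, Hal} — that's every point, so 0 are uncovered.

0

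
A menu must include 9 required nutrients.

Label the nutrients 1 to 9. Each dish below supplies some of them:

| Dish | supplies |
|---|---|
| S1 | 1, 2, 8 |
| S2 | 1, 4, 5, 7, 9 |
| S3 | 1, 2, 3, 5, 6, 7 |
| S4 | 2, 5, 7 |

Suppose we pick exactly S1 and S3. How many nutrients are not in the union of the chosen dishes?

2

Union of S1, S3 = {1, 2, 3, 5, 6, 7, 8}.
Not covered: 4, 9 — 2 nutrients.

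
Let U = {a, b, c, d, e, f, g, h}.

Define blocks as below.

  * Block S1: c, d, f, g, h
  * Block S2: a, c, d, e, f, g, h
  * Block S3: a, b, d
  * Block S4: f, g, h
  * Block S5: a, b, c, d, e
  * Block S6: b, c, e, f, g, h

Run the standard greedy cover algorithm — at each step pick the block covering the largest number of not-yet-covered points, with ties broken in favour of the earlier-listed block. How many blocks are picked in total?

Greedy: pick S2 (covers 7 new) → pick S3 (covers 1 new). Total picks: 2.

2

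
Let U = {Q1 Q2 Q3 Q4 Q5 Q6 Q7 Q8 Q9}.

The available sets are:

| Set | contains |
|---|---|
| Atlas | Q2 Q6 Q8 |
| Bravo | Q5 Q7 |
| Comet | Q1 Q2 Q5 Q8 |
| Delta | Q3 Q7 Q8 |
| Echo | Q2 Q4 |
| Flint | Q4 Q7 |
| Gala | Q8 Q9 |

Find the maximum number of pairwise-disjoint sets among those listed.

Bravo, Echo, Gala are pairwise disjoint (Bravo={Q5,Q7}; Echo={Q2,Q4}; Gala={Q8,Q9}).
Every remaining set overlaps one of these, and no 4 of the listed sets are pairwise disjoint, so 3 is the maximum.

3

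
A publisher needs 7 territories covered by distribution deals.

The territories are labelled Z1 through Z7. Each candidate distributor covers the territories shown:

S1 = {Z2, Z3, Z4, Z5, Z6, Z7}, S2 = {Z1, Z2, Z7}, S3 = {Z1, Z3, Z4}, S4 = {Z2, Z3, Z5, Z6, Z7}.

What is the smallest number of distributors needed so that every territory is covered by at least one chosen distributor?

2

S1 and S3 together: S1 ∪ S3 = {Z1, Z2, Z3, Z4, Z5, Z6, Z7} — every territory is covered.
No single distributor has all 7 territories (the largest, S1, has 6), so 2 is optimal.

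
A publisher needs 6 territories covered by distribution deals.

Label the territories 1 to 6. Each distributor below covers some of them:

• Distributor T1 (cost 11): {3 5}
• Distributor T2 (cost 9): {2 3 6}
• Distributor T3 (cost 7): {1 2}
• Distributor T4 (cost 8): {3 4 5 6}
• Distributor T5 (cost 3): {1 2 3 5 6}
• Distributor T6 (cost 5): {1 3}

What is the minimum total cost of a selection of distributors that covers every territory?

T4, T5 together cover every territory (T4 ∪ T5 = {1, 2, 3, 4, 5, 6}); total cost 8 + 3 = 11.
No covering selection has total cost below 11.

11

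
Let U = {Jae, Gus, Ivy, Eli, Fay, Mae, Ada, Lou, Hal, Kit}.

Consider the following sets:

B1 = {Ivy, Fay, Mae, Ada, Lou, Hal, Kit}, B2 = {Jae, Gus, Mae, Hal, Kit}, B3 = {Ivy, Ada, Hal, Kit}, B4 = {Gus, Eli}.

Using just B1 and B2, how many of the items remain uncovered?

Union of B1, B2 = {Jae, Gus, Ivy, Fay, Mae, Ada, Lou, Hal, Kit}.
Not covered: Eli — 1 item.

1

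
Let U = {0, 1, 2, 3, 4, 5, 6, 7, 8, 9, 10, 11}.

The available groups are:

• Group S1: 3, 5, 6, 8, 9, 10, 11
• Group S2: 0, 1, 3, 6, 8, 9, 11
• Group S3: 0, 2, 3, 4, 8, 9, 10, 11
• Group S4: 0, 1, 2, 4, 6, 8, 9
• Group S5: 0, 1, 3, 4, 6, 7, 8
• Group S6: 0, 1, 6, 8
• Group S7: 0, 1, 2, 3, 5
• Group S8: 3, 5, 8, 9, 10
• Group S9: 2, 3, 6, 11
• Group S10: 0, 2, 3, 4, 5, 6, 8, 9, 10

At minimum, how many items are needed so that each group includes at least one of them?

H = {0, 3} meets every group (each contains at least one member of H), and |H| = 2.
No single item lies in every group, so at least 2 are needed and 2 is optimal.

2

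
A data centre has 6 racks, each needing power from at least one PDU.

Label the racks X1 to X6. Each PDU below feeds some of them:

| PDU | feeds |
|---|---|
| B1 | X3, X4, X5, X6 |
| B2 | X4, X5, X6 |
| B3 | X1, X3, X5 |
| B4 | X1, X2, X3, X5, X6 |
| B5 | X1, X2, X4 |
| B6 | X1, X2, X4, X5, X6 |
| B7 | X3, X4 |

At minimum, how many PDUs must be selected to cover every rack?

B6 and B7 together: B6 ∪ B7 = {X1, X2, X3, X4, X5, X6} — every rack is covered.
No single PDU has all 6 racks (the largest, B4, has 5), so 2 is optimal.

2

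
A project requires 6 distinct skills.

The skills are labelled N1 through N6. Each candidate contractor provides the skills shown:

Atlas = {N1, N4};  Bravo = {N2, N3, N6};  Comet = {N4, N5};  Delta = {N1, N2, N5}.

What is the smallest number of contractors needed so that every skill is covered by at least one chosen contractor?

Bravo and Comet and Delta together: Bravo ∪ Comet ∪ Delta = {N1, N2, N3, N4, N5, N6} — every skill is covered.
Only Bravo contains N3, so Bravo is forced; the remaining 3 skills need at least 2 more contractors (each remaining contractor adds at most 2) — so at least 3 contractors are needed, and 3 is optimal.

3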